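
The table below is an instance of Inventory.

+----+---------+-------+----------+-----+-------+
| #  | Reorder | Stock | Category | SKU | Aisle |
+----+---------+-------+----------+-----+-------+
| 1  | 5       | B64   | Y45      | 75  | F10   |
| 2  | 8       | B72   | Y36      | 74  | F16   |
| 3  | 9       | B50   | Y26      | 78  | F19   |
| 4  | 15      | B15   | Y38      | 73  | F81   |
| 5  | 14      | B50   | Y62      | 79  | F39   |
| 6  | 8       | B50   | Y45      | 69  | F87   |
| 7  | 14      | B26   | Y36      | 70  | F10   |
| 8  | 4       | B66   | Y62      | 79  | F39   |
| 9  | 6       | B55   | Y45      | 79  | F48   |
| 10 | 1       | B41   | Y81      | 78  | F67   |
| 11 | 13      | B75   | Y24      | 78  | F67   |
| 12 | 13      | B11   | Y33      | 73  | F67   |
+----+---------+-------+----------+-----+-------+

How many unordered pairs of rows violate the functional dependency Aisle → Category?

4

Aisle=F10: violating pairs (1,7) — 1 pair.
Aisle=F39: all 2 rows agree on Category — 0 pairs.
Aisle=F67: violating pairs (10,11), (10,12), (11,12) — 3 pairs.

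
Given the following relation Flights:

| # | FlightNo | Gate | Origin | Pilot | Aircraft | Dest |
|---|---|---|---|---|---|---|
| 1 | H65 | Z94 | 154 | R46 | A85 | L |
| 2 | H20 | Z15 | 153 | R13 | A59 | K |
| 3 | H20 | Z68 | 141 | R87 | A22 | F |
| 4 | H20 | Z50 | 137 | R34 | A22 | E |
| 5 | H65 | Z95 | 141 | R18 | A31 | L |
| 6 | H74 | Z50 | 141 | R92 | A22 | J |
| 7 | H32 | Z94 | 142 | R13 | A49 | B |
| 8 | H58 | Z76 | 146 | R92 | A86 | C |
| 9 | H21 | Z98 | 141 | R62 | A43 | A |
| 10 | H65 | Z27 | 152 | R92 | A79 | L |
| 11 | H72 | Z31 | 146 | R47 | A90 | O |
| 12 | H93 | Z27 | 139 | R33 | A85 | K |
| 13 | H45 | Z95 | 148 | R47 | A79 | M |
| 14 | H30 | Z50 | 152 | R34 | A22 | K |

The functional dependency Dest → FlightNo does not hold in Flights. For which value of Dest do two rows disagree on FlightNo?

K

Dest=L: rows 1, 5, 10 → FlightNo = H65, H65, H65 ✓
Dest=K: rows 2, 12, 14 → FlightNo takes values {H20, H93, H30} — violation
Dest=F: row 3 → FlightNo = H20 ✓
Dest=E: row 4 → FlightNo = H20 ✓
Dest=J: row 6 → FlightNo = H74 ✓
Dest=B: row 7 → FlightNo = H32 ✓
Dest=C: row 8 → FlightNo = H58 ✓
Dest=A: row 9 → FlightNo = H21 ✓
Dest=O: row 11 → FlightNo = H72 ✓
Dest=M: row 13 → FlightNo = H45 ✓
The only Dest value with inconsistent FlightNo is Dest=K.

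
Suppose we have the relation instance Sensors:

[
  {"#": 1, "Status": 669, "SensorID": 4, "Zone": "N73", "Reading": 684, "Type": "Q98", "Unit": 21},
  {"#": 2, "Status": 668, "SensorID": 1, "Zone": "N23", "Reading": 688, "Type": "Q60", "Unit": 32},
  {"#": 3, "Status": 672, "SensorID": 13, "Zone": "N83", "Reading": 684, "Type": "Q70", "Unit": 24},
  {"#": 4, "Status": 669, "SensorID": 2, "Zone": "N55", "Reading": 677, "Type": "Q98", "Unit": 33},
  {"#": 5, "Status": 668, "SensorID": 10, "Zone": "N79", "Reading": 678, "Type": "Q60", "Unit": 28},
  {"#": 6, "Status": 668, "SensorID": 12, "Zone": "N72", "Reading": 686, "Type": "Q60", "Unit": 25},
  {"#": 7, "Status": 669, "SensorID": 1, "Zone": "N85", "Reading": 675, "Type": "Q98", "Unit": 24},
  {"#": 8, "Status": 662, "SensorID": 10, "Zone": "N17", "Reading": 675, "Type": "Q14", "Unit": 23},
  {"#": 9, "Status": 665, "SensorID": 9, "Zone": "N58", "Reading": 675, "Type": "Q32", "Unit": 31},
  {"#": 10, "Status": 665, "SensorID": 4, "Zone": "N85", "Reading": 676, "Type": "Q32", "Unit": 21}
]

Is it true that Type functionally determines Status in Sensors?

Yes

Type=Q98: rows 1, 4, 7 → Status = 669, 669, 669 ✓
Type=Q60: rows 2, 5, 6 → Status = 668, 668, 668 ✓
Type=Q70: row 3 → Status = 672 ✓
Type=Q14: row 8 → Status = 662 ✓
Type=Q32: rows 9, 10 → Status = 665, 665 ✓
Every Type value is associated with a single Status value, so Type → Status holds.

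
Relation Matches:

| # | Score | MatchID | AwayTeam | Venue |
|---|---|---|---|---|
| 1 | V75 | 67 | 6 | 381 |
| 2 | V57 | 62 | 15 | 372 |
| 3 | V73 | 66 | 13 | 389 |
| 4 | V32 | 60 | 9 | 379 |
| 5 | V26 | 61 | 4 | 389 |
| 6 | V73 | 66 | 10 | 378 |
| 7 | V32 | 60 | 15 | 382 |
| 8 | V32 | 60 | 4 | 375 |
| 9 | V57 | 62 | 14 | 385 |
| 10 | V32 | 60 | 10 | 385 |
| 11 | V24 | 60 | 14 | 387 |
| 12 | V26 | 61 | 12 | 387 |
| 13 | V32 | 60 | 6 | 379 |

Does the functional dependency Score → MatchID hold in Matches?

Yes

Score=V75: row 1 → MatchID = 67 ✓
Score=V57: rows 2, 9 → MatchID = 62, 62 ✓
Score=V73: rows 3, 6 → MatchID = 66, 66 ✓
Score=V32: rows 4, 7, 8, 10, 13 → MatchID = 60, 60, 60, 60, 60 ✓
Score=V26: rows 5, 12 → MatchID = 61, 61 ✓
Score=V24: row 11 → MatchID = 60 ✓
Every Score value is associated with a single MatchID value, so Score → MatchID holds.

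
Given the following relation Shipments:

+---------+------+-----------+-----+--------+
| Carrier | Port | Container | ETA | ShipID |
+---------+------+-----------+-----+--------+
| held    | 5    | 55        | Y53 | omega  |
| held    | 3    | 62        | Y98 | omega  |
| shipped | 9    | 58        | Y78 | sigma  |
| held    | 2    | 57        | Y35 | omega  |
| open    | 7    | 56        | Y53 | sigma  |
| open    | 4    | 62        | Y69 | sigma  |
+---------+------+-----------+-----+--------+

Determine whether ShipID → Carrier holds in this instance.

ShipID=omega: 3 rows → Carrier = held, held, held ✓
ShipID=sigma: 3 rows → Carrier takes values {shipped, open} — violation
Two rows agree on ShipID but differ on Carrier, so ShipID → Carrier does not hold.

No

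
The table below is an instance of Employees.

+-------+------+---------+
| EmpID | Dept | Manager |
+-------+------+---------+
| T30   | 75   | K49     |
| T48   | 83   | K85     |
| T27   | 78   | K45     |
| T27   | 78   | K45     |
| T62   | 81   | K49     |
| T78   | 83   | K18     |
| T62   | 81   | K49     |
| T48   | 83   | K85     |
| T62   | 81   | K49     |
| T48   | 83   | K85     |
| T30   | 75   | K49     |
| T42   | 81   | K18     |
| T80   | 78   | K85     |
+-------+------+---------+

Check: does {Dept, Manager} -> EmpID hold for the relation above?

(Dept=75, Manager=K49): 2 rows → EmpID = T30, T30 ✓
(Dept=83, Manager=K85): 3 rows → EmpID = T48, T48, T48 ✓
(Dept=78, Manager=K45): 2 rows → EmpID = T27, T27 ✓
(Dept=81, Manager=K49): 3 rows → EmpID = T62, T62, T62 ✓
(Dept=83, Manager=K18): 1 row → EmpID = T78 ✓
(Dept=81, Manager=K18): 1 row → EmpID = T42 ✓
(Dept=78, Manager=K85): 1 row → EmpID = T80 ✓
Every {Dept, Manager} value is associated with a single EmpID value, so {Dept, Manager} -> EmpID holds.

Yes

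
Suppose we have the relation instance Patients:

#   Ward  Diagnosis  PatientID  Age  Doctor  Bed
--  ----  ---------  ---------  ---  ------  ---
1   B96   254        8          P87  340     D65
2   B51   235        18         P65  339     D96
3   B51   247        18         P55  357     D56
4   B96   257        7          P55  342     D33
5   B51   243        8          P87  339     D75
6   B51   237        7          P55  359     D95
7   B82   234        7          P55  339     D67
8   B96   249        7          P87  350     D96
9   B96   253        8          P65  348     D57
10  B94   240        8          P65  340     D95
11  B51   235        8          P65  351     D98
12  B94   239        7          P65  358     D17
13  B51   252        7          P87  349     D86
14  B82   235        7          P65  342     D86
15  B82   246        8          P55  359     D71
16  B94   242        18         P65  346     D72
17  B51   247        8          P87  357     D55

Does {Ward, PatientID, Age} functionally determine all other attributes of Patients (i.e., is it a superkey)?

No

Rows 5 and 17 have the same {Ward, PatientID, Age} value (Ward=B51, PatientID=8, Age=P87) but are distinct tuples, so {Ward, PatientID, Age} does not determine every attribute — not a superkey.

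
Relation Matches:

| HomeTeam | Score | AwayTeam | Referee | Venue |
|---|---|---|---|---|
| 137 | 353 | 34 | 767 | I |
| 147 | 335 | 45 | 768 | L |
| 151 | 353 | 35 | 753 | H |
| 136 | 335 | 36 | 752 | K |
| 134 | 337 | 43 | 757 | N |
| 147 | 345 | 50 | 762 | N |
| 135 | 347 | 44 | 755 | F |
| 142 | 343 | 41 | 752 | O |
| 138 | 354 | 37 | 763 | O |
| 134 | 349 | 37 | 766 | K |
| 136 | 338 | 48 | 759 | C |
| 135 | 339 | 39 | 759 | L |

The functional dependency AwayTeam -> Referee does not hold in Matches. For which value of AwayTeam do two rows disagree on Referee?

AwayTeam=34: 1 row → Referee = 767 ✓
AwayTeam=45: 1 row → Referee = 768 ✓
AwayTeam=35: 1 row → Referee = 753 ✓
AwayTeam=36: 1 row → Referee = 752 ✓
AwayTeam=43: 1 row → Referee = 757 ✓
AwayTeam=50: 1 row → Referee = 762 ✓
AwayTeam=44: 1 row → Referee = 755 ✓
AwayTeam=41: 1 row → Referee = 752 ✓
AwayTeam=37: 2 rows → Referee takes values {763, 766} — violation
AwayTeam=48: 1 row → Referee = 759 ✓
AwayTeam=39: 1 row → Referee = 759 ✓
The only AwayTeam value with inconsistent Referee is AwayTeam=37.

37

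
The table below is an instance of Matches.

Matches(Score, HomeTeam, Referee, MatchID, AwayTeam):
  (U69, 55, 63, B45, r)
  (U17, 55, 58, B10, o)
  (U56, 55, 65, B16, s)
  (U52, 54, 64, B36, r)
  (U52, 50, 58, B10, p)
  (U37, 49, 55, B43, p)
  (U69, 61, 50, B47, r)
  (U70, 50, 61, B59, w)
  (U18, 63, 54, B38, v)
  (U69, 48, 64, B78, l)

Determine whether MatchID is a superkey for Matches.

No

Two distinct rows share MatchID=B10, so MatchID does not determine every attribute — not a superkey.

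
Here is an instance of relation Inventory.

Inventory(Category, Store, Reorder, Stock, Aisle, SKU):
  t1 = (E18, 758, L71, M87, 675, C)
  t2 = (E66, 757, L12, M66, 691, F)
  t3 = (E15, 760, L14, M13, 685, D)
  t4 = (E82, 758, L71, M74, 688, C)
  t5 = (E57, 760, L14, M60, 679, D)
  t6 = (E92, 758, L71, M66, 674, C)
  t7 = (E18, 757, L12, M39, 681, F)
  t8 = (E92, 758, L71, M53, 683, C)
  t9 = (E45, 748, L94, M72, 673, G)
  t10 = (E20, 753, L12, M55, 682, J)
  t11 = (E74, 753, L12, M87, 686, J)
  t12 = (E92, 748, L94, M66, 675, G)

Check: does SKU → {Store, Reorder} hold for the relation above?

Yes

SKU=C: rows 1, 4, 6, 8 → {Store,Reorder} = (758, L71), (758, L71), (758, L71), (758, L71) ✓
SKU=F: rows 2, 7 → {Store,Reorder} = (757, L12), (757, L12) ✓
SKU=D: rows 3, 5 → {Store,Reorder} = (760, L14), (760, L14) ✓
SKU=G: rows 9, 12 → {Store,Reorder} = (748, L94), (748, L94) ✓
SKU=J: rows 10, 11 → {Store,Reorder} = (753, L12), (753, L12) ✓
Every SKU value is associated with a single {Store, Reorder} value, so SKU → {Store, Reorder} holds.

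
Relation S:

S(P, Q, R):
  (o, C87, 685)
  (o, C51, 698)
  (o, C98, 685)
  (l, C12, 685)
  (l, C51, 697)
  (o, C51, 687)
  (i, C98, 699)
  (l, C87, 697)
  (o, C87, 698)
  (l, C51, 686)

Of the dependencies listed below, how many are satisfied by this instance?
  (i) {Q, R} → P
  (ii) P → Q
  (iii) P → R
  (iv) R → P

1

(i) {Q, R} → P: every LHS value maps to a single RHS value — holds.
(ii) P → Q: P=o: 5 rows → Q takes values {C87, C51, C98} — violation; P=l: 4 rows → Q takes values {C12, C51, C87} — violation — fails.
(iii) P → R: P=o: 5 rows → R takes values {685, 698, 687} — violation; P=l: 4 rows → R takes values {685, 697, 686} — violation — fails.
(iv) R → P: R=685: 3 rows → P takes values {o, l} — violation — fails.
1 of the 4 dependencies holds.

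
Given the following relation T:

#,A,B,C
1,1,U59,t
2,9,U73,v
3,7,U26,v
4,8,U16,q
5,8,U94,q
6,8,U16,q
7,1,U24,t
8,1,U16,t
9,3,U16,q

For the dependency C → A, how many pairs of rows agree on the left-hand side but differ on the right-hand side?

C=t: all 3 rows agree on A — 0 pairs.
C=v: violating pairs (2,3) — 1 pair.
C=q: violating pairs (4,9), (5,9), (6,9) — 3 pairs.

4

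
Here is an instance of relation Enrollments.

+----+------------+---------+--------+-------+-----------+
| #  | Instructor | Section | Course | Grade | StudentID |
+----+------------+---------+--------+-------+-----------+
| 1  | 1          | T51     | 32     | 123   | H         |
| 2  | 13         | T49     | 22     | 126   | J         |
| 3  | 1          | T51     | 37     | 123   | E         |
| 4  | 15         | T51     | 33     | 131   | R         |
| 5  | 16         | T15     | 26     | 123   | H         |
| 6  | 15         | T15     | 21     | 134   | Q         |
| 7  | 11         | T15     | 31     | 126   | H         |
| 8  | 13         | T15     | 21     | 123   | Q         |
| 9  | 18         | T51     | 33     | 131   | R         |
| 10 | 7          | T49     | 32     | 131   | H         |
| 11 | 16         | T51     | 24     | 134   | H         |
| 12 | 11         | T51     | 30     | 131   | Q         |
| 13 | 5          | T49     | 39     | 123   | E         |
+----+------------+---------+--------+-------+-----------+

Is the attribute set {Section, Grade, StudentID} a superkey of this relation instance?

No

Rows 4 and 9 have the same {Section, Grade, StudentID} value (Section=T51, Grade=131, StudentID=R) but are distinct tuples, so {Section, Grade, StudentID} does not determine every attribute — not a superkey.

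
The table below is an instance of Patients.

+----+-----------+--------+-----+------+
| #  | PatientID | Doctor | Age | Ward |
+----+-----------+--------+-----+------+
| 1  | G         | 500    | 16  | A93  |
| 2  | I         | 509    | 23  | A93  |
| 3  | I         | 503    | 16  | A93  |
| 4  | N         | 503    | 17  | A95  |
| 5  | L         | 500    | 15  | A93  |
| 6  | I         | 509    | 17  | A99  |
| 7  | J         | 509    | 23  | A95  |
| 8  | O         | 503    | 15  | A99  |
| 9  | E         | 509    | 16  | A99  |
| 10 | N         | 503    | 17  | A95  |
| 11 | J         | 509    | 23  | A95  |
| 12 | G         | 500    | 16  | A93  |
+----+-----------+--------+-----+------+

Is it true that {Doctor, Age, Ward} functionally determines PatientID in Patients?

(Doctor=500, Age=16, Ward=A93): rows 1, 12 → PatientID = G, G ✓
(Doctor=509, Age=23, Ward=A93): row 2 → PatientID = I ✓
(Doctor=503, Age=16, Ward=A93): row 3 → PatientID = I ✓
(Doctor=503, Age=17, Ward=A95): rows 4, 10 → PatientID = N, N ✓
(Doctor=500, Age=15, Ward=A93): row 5 → PatientID = L ✓
(Doctor=509, Age=17, Ward=A99): row 6 → PatientID = I ✓
(Doctor=509, Age=23, Ward=A95): rows 7, 11 → PatientID = J, J ✓
(Doctor=503, Age=15, Ward=A99): row 8 → PatientID = O ✓
(Doctor=509, Age=16, Ward=A99): row 9 → PatientID = E ✓
Every {Doctor, Age, Ward} value is associated with a single PatientID value, so {Doctor, Age, Ward} → PatientID holds.

Yes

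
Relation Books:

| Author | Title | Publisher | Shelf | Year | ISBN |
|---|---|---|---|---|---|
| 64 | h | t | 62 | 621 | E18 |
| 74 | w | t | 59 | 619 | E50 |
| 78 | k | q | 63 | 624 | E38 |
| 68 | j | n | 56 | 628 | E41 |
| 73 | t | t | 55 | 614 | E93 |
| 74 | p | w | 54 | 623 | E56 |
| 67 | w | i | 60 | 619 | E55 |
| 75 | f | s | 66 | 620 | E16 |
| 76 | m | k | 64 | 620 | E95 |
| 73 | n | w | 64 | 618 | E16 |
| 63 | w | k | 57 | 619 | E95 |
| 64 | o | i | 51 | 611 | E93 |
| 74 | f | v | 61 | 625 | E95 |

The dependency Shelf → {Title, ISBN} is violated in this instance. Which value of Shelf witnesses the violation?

64

Shelf=62: 1 row → {Title,ISBN} = (h, E18) ✓
Shelf=59: 1 row → {Title,ISBN} = (w, E50) ✓
Shelf=63: 1 row → {Title,ISBN} = (k, E38) ✓
Shelf=56: 1 row → {Title,ISBN} = (j, E41) ✓
Shelf=55: 1 row → {Title,ISBN} = (t, E93) ✓
Shelf=54: 1 row → {Title,ISBN} = (p, E56) ✓
Shelf=60: 1 row → {Title,ISBN} = (w, E55) ✓
Shelf=66: 1 row → {Title,ISBN} = (f, E16) ✓
Shelf=64: 2 rows → {Title,ISBN} takes values {(m, E95), (n, E16)} — violation
Shelf=57: 1 row → {Title,ISBN} = (w, E95) ✓
Shelf=51: 1 row → {Title,ISBN} = (o, E93) ✓
Shelf=61: 1 row → {Title,ISBN} = (f, E95) ✓
The only Shelf value with inconsistent RHS is Shelf=64.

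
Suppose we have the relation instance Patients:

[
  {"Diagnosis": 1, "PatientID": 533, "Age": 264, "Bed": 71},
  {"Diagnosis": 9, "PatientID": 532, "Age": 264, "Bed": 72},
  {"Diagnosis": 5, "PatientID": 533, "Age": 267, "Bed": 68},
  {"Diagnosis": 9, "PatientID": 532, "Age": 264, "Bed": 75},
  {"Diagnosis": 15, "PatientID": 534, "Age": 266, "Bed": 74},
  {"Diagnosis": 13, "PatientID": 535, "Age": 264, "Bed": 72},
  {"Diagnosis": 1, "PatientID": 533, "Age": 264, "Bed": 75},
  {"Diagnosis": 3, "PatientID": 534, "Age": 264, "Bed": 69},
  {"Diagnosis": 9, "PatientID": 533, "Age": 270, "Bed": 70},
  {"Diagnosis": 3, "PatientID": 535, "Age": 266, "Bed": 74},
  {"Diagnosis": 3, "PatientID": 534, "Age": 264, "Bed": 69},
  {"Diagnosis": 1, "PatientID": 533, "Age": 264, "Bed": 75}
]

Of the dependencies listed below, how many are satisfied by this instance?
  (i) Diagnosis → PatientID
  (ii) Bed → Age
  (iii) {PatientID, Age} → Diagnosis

2

(i) Diagnosis → PatientID: Diagnosis=9: 3 rows → PatientID takes values {532, 533} — violation; Diagnosis=3: 3 rows → PatientID takes values {534, 535} — violation — fails.
(ii) Bed → Age: every LHS value maps to a single RHS value — holds.
(iii) {PatientID, Age} → Diagnosis: every LHS value maps to a single RHS value — holds.
2 of the 3 dependencies hold.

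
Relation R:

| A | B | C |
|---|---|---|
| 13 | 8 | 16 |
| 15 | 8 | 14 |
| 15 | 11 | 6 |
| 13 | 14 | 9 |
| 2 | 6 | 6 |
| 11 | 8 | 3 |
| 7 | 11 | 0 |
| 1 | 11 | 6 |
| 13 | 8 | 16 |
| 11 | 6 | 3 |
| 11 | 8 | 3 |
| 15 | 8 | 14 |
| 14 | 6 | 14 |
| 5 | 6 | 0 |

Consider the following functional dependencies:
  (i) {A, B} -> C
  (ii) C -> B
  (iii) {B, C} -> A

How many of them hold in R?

(i) {A, B} -> C: every LHS value maps to a single RHS value — holds.
(ii) C -> B: C=14: 3 rows → B takes values {8, 6} — violation; C=6: 3 rows → B takes values {11, 6} — violation; C=3: 3 rows → B takes values {8, 6} — violation; C=0: 2 rows → B takes values {11, 6} — violation — fails.
(iii) {B, C} -> A: (B=11, C=6): 2 rows → A takes values {15, 1} — violation — fails.
1 of the 3 dependencies holds.

1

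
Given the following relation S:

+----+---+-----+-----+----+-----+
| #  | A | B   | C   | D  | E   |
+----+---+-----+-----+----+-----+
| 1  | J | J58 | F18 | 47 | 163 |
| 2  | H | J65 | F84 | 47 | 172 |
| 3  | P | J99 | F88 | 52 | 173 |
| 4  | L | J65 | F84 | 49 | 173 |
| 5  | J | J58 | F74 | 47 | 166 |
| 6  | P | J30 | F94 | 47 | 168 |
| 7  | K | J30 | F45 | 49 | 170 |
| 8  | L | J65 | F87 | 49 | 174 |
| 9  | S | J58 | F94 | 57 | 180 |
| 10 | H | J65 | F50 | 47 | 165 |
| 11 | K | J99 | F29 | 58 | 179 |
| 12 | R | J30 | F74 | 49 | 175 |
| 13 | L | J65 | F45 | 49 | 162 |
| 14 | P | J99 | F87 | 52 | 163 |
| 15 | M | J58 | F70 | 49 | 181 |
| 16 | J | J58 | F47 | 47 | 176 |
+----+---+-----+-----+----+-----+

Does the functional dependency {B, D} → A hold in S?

No

(B=J58, D=47): rows 1, 5, 16 → A = J, J, J ✓
(B=J65, D=47): rows 2, 10 → A = H, H ✓
(B=J99, D=52): rows 3, 14 → A = P, P ✓
(B=J65, D=49): rows 4, 8, 13 → A = L, L, L ✓
(B=J30, D=47): row 6 → A = P ✓
(B=J30, D=49): rows 7, 12 → A takes values {K, R} — violation
(B=J58, D=57): row 9 → A = S ✓
(B=J99, D=58): row 11 → A = K ✓
(B=J58, D=49): row 15 → A = M ✓
Two rows agree on {B, D} but differ on A, so {B, D} → A does not hold.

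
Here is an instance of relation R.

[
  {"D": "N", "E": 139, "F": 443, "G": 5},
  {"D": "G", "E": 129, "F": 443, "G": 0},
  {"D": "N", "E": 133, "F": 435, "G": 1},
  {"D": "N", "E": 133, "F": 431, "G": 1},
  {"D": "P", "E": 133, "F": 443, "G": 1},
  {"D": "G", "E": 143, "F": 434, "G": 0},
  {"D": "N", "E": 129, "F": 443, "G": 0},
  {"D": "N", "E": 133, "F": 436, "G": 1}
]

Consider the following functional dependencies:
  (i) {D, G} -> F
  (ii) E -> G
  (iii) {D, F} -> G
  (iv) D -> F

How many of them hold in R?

(i) {D, G} -> F: (D=G, G=0): 2 rows → F takes values {443, 434} — violation; (D=N, G=1): 3 rows → F takes values {435, 431, 436} — violation — fails.
(ii) E -> G: every LHS value maps to a single RHS value — holds.
(iii) {D, F} -> G: (D=N, F=443): 2 rows → G takes values {5, 0} — violation — fails.
(iv) D -> F: D=N: 5 rows → F takes values {443, 435, 431, 436} — violation; D=G: 2 rows → F takes values {443, 434} — violation — fails.
1 of the 4 dependencies holds.

1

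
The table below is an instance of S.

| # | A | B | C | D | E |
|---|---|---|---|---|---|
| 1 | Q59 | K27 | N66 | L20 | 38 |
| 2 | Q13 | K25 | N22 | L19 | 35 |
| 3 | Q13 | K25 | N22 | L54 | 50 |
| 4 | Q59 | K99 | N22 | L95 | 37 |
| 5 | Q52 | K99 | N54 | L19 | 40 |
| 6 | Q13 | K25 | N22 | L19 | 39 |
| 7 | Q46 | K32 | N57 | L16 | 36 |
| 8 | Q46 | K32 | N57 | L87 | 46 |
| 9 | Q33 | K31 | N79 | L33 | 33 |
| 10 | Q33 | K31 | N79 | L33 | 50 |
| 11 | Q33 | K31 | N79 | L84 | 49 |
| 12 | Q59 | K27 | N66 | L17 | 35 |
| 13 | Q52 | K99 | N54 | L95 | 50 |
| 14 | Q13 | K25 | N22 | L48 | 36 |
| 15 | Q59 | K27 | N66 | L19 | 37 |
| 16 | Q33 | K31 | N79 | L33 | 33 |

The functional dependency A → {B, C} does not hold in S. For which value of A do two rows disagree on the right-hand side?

Q59

A=Q59: rows 1, 4, 12, 15 → {B,C} takes values {(K27, N66), (K99, N22)} — violation
A=Q13: rows 2, 3, 6, 14 → {B,C} = (K25, N22), (K25, N22), (K25, N22), (K25, N22) ✓
A=Q52: rows 5, 13 → {B,C} = (K99, N54), (K99, N54) ✓
A=Q46: rows 7, 8 → {B,C} = (K32, N57), (K32, N57) ✓
A=Q33: rows 9, 10, 11, 16 → {B,C} = (K31, N79), (K31, N79), (K31, N79), (K31, N79) ✓
The only A value with inconsistent RHS is A=Q59.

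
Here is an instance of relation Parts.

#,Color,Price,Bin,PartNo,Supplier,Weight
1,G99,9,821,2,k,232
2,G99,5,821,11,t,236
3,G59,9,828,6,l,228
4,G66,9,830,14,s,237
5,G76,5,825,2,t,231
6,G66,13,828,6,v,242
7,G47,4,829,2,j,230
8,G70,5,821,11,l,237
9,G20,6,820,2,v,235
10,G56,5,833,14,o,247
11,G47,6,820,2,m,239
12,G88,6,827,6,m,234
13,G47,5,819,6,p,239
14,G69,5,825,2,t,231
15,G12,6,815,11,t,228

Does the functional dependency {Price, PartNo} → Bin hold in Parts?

(Price=9, PartNo=2): row 1 → Bin = 821 ✓
(Price=5, PartNo=11): rows 2, 8 → Bin = 821, 821 ✓
(Price=9, PartNo=6): row 3 → Bin = 828 ✓
(Price=9, PartNo=14): row 4 → Bin = 830 ✓
(Price=5, PartNo=2): rows 5, 14 → Bin = 825, 825 ✓
(Price=13, PartNo=6): row 6 → Bin = 828 ✓
(Price=4, PartNo=2): row 7 → Bin = 829 ✓
(Price=6, PartNo=2): rows 9, 11 → Bin = 820, 820 ✓
(Price=5, PartNo=14): row 10 → Bin = 833 ✓
(Price=6, PartNo=6): row 12 → Bin = 827 ✓
(Price=5, PartNo=6): row 13 → Bin = 819 ✓
(Price=6, PartNo=11): row 15 → Bin = 815 ✓
Every {Price, PartNo} value is associated with a single Bin value, so {Price, PartNo} → Bin holds.

Yes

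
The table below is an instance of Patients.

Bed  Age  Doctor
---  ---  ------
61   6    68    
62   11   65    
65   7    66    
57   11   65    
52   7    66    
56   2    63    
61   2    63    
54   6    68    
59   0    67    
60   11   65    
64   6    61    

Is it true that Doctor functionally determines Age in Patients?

Yes

Doctor=68: 2 rows → Age = 6, 6 ✓
Doctor=65: 3 rows → Age = 11, 11, 11 ✓
Doctor=66: 2 rows → Age = 7, 7 ✓
Doctor=63: 2 rows → Age = 2, 2 ✓
Doctor=67: 1 row → Age = 0 ✓
Doctor=61: 1 row → Age = 6 ✓
Every Doctor value is associated with a single Age value, so Doctor → Age holds.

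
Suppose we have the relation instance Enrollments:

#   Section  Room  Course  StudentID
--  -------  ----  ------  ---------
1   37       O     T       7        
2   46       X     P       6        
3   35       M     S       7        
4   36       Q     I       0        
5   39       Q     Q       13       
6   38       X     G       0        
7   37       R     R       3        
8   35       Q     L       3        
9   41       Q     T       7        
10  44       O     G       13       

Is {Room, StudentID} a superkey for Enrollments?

All 10 rows have distinct {Room, StudentID} values, so {Room, StudentID} → (all attributes) holds and {Room, StudentID} is a superkey.

Yes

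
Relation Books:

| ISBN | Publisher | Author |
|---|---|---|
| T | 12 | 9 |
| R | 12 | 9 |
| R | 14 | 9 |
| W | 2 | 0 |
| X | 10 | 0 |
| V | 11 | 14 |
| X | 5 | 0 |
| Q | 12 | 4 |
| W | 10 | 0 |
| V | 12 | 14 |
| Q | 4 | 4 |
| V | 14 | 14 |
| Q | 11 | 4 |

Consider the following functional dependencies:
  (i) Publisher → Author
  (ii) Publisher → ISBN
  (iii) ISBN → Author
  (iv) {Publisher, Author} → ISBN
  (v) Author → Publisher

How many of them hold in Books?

1

(i) Publisher → Author: Publisher=12: 4 rows → Author takes values {9, 4, 14} — violation; Publisher=14: 2 rows → Author takes values {9, 14} — violation; Publisher=11: 2 rows → Author takes values {14, 4} — violation — fails.
(ii) Publisher → ISBN: Publisher=12: 4 rows → ISBN takes values {T, R, Q, V} — violation; Publisher=14: 2 rows → ISBN takes values {R, V} — violation; Publisher=10: 2 rows → ISBN takes values {X, W} — violation; Publisher=11: 2 rows → ISBN takes values {V, Q} — violation — fails.
(iii) ISBN → Author: every LHS value maps to a single RHS value — holds.
(iv) {Publisher, Author} → ISBN: (Publisher=12, Author=9): 2 rows → ISBN takes values {T, R} — violation; (Publisher=10, Author=0): 2 rows → ISBN takes values {X, W} — violation — fails.
(v) Author → Publisher: Author=9: 3 rows → Publisher takes values {12, 14} — violation; Author=0: 4 rows → Publisher takes values {2, 10, 5} — violation; Author=14: 3 rows → Publisher takes values {11, 12, 14} — violation; Author=4: 3 rows → Publisher takes values {12, 4, 11} — violation — fails.
1 of the 5 dependencies holds.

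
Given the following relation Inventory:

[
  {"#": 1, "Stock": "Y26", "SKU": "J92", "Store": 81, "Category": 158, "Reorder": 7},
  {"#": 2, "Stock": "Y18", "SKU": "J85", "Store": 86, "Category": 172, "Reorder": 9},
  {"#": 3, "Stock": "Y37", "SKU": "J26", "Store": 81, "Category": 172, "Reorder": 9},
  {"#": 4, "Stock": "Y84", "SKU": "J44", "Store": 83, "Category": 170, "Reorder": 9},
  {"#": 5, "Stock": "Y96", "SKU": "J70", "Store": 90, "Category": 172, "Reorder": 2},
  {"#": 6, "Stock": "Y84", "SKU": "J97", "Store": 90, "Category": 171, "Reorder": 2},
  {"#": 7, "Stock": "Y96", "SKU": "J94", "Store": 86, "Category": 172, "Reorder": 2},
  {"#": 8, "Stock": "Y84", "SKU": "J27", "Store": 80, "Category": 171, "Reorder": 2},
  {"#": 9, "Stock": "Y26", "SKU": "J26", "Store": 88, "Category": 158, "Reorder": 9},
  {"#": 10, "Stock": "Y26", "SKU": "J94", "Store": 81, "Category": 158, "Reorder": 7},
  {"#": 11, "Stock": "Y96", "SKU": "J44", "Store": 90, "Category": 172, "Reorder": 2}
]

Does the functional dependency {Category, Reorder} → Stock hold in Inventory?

No

(Category=158, Reorder=7): rows 1, 10 → Stock = Y26, Y26 ✓
(Category=172, Reorder=9): rows 2, 3 → Stock takes values {Y18, Y37} — violation
(Category=170, Reorder=9): row 4 → Stock = Y84 ✓
(Category=172, Reorder=2): rows 5, 7, 11 → Stock = Y96, Y96, Y96 ✓
(Category=171, Reorder=2): rows 6, 8 → Stock = Y84, Y84 ✓
(Category=158, Reorder=9): row 9 → Stock = Y26 ✓
Two rows agree on {Category, Reorder} but differ on Stock, so {Category, Reorder} → Stock does not hold.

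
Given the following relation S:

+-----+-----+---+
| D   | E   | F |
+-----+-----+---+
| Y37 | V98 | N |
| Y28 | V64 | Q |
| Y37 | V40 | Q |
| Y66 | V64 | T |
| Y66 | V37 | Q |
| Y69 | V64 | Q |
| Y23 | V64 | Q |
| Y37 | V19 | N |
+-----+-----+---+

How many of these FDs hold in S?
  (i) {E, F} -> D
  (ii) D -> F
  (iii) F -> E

0

(i) {E, F} -> D: (E=V64, F=Q): 3 rows → D takes values {Y28, Y69, Y23} — violation — fails.
(ii) D -> F: D=Y37: 3 rows → F takes values {N, Q} — violation; D=Y66: 2 rows → F takes values {T, Q} — violation — fails.
(iii) F -> E: F=N: 2 rows → E takes values {V98, V19} — violation; F=Q: 5 rows → E takes values {V64, V40, V37} — violation — fails.
None of the 3 dependencies hold.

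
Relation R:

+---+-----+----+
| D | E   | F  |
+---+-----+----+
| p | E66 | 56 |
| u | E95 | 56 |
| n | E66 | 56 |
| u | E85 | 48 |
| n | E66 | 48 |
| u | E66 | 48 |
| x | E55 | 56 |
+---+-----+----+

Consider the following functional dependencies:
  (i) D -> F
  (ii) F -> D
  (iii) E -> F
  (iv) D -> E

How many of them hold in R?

(i) D -> F: D=u: 3 rows → F takes values {56, 48} — violation; D=n: 2 rows → F takes values {56, 48} — violation — fails.
(ii) F -> D: F=56: 4 rows → D takes values {p, u, n, x} — violation; F=48: 3 rows → D takes values {u, n} — violation — fails.
(iii) E -> F: E=E66: 4 rows → F takes values {56, 48} — violation — fails.
(iv) D -> E: D=u: 3 rows → E takes values {E95, E85, E66} — violation — fails.
None of the 4 dependencies hold.

0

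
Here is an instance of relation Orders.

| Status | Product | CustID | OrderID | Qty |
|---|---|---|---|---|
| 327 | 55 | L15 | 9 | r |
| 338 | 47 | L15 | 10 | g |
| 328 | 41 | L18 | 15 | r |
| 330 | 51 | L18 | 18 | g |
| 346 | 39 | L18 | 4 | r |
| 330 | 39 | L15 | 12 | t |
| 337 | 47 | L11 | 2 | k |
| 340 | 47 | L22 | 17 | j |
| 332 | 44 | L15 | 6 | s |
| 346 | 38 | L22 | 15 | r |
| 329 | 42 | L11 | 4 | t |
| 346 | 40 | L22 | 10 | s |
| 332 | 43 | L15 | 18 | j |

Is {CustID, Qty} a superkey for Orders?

Two distinct rows share (CustID=L18, Qty=r), so {CustID, Qty} does not determine every attribute — not a superkey.

No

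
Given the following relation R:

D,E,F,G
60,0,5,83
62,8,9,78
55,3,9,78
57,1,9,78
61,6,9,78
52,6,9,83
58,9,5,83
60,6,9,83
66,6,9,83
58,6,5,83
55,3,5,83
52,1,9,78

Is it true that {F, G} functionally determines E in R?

(F=5, G=83): 4 rows → E takes values {0, 9, 6, 3} — violation
(F=9, G=78): 5 rows → E takes values {8, 3, 1, 6} — violation
(F=9, G=83): 3 rows → E = 6, 6, 6 ✓
Two rows agree on {F, G} but differ on E, so {F, G} -> E does not hold.

No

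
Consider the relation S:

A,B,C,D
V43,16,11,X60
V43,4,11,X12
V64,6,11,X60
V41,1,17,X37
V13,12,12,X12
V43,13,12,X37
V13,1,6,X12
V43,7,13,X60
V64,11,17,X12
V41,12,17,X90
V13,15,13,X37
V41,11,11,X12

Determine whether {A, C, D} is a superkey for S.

Yes

All 12 rows have distinct {A, C, D} values, so {A, C, D} → (all attributes) holds and {A, C, D} is a superkey.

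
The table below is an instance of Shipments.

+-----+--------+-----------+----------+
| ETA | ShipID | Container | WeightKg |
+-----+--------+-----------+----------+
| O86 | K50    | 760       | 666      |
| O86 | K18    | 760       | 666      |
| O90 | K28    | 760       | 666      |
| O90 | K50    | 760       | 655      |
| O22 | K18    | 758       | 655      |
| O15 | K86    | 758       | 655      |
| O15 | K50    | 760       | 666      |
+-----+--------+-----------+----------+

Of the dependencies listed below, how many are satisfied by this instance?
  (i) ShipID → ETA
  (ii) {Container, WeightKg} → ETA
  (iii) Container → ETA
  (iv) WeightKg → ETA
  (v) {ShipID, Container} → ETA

(i) ShipID → ETA: ShipID=K50: 3 rows → ETA takes values {O86, O90, O15} — violation; ShipID=K18: 2 rows → ETA takes values {O86, O22} — violation — fails.
(ii) {Container, WeightKg} → ETA: (Container=760, WeightKg=666): 4 rows → ETA takes values {O86, O90, O15} — violation; (Container=758, WeightKg=655): 2 rows → ETA takes values {O22, O15} — violation — fails.
(iii) Container → ETA: Container=760: 5 rows → ETA takes values {O86, O90, O15} — violation; Container=758: 2 rows → ETA takes values {O22, O15} — violation — fails.
(iv) WeightKg → ETA: WeightKg=666: 4 rows → ETA takes values {O86, O90, O15} — violation; WeightKg=655: 3 rows → ETA takes values {O90, O22, O15} — violation — fails.
(v) {ShipID, Container} → ETA: (ShipID=K50, Container=760): 3 rows → ETA takes values {O86, O90, O15} — violation — fails.
None of the 5 dependencies hold.

0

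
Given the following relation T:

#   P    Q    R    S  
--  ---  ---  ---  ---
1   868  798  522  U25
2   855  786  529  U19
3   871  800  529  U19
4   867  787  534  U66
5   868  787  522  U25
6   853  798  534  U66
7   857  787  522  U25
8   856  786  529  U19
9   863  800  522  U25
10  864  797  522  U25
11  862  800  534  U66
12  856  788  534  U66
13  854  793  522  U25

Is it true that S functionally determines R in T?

Yes

S=U25: rows 1, 5, 7, 9, 10, 13 → R = 522, 522, 522, 522, 522, 522 ✓
S=U19: rows 2, 3, 8 → R = 529, 529, 529 ✓
S=U66: rows 4, 6, 11, 12 → R = 534, 534, 534, 534 ✓
Every S value is associated with a single R value, so S → R holds.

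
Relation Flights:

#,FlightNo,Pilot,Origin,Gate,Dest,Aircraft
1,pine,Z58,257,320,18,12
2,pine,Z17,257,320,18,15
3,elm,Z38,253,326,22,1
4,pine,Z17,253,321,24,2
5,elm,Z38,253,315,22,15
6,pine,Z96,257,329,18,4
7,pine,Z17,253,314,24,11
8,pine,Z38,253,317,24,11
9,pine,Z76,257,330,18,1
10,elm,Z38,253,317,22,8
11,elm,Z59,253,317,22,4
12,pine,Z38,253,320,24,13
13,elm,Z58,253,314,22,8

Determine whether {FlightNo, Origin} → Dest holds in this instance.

Yes

(FlightNo=pine, Origin=257): rows 1, 2, 6, 9 → Dest = 18, 18, 18, 18 ✓
(FlightNo=elm, Origin=253): rows 3, 5, 10, 11, 13 → Dest = 22, 22, 22, 22, 22 ✓
(FlightNo=pine, Origin=253): rows 4, 7, 8, 12 → Dest = 24, 24, 24, 24 ✓
Every {FlightNo, Origin} value is associated with a single Dest value, so {FlightNo, Origin} → Dest holds.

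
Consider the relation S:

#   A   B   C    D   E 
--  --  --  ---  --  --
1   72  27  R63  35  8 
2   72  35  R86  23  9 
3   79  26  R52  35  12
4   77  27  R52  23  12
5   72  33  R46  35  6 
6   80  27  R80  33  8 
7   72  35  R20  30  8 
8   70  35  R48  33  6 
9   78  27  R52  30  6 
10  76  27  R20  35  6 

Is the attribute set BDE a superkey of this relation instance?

All 10 rows have distinct BDE values, so BDE → (all attributes) holds and BDE is a superkey.

Yes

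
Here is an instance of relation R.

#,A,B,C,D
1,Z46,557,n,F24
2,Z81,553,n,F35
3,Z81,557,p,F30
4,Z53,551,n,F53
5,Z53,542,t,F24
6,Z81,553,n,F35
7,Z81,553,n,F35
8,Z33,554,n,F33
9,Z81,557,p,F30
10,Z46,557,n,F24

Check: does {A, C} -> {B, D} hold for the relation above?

(A=Z46, C=n): rows 1, 10 → {B,D} = (557, F24), (557, F24) ✓
(A=Z81, C=n): rows 2, 6, 7 → {B,D} = (553, F35), (553, F35), (553, F35) ✓
(A=Z81, C=p): rows 3, 9 → {B,D} = (557, F30), (557, F30) ✓
(A=Z53, C=n): row 4 → {B,D} = (551, F53) ✓
(A=Z53, C=t): row 5 → {B,D} = (542, F24) ✓
(A=Z33, C=n): row 8 → {B,D} = (554, F33) ✓
Every {A, C} value is associated with a single {B, D} value, so {A, C} -> {B, D} holds.

Yes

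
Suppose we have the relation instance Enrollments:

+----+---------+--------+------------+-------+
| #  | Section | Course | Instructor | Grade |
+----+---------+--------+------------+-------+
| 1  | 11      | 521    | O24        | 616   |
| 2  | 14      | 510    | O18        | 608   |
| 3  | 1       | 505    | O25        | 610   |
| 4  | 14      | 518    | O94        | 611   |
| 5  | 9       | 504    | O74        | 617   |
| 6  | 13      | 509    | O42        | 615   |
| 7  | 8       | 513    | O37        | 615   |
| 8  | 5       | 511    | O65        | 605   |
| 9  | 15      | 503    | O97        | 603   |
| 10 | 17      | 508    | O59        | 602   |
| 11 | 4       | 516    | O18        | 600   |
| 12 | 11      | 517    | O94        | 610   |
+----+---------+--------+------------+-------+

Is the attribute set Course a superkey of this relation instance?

All 12 rows have distinct Course values, so Course → (all attributes) holds and Course is a superkey.

Yes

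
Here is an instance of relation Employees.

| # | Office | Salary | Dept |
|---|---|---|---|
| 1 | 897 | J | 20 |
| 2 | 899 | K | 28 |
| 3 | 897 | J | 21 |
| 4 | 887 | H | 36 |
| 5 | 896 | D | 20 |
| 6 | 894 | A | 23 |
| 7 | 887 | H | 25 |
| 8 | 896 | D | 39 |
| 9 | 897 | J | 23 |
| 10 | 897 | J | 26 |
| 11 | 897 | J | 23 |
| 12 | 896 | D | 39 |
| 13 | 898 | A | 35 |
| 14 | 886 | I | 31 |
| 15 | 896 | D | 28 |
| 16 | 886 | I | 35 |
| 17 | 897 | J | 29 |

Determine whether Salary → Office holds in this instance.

No

Salary=J: rows 1, 3, 9, 10, 11, 17 → Office = 897, 897, 897, 897, 897, 897 ✓
Salary=K: row 2 → Office = 899 ✓
Salary=H: rows 4, 7 → Office = 887, 887 ✓
Salary=D: rows 5, 8, 12, 15 → Office = 896, 896, 896, 896 ✓
Salary=A: rows 6, 13 → Office takes values {894, 898} — violation
Salary=I: rows 14, 16 → Office = 886, 886 ✓
Two rows agree on Salary but differ on Office, so Salary → Office does not hold.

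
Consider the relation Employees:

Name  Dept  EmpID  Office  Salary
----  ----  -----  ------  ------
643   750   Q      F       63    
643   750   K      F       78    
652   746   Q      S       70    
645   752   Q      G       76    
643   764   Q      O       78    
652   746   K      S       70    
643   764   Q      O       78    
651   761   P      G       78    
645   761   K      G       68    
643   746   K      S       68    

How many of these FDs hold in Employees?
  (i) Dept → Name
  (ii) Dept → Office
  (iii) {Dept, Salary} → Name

2

(i) Dept → Name: Dept=746: 3 rows → Name takes values {652, 643} — violation; Dept=761: 2 rows → Name takes values {651, 645} — violation — fails.
(ii) Dept → Office: every LHS value maps to a single RHS value — holds.
(iii) {Dept, Salary} → Name: every LHS value maps to a single RHS value — holds.
2 of the 3 dependencies hold.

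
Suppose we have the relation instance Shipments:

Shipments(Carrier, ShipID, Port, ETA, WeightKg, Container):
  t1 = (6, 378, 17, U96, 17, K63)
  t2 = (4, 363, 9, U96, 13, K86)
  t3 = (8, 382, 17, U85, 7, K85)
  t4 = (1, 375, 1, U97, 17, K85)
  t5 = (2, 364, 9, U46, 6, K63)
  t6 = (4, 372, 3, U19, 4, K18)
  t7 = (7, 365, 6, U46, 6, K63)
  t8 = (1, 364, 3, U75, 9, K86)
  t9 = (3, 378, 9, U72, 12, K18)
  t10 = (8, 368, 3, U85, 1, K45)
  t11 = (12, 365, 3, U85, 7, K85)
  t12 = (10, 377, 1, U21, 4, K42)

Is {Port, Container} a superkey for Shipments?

Yes

All 12 rows have distinct {Port, Container} values, so {Port, Container} → (all attributes) holds and {Port, Container} is a superkey.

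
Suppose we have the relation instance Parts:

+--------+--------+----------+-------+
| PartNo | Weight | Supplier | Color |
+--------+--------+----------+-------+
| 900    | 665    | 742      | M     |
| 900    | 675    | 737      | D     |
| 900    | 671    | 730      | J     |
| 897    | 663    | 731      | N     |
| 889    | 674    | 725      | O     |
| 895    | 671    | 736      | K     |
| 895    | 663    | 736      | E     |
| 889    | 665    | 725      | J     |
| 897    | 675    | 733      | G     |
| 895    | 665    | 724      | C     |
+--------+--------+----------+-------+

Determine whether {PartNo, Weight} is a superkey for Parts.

Yes

All 10 rows have distinct {PartNo, Weight} values, so {PartNo, Weight} → (all attributes) holds and {PartNo, Weight} is a superkey.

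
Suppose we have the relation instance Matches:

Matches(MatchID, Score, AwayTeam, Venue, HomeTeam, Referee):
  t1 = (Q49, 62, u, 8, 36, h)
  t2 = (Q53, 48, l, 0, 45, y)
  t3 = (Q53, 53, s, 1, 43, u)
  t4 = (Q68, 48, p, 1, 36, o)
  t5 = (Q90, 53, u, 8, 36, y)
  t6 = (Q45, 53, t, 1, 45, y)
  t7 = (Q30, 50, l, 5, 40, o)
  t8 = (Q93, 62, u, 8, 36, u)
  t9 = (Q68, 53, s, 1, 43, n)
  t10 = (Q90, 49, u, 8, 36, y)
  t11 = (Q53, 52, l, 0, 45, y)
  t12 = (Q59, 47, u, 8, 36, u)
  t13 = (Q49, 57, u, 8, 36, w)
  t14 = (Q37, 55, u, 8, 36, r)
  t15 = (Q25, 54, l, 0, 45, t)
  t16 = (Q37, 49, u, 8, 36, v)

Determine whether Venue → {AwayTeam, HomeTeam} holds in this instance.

Venue=8: rows 1, 5, 8, 10, 12, 13, 14, 16 → {AwayTeam,HomeTeam} = (u, 36), (u, 36), (u, 36), (u, 36), (u, 36), (u, 36), (u, 36), (u, 36) ✓
Venue=0: rows 2, 11, 15 → {AwayTeam,HomeTeam} = (l, 45), (l, 45), (l, 45) ✓
Venue=1: rows 3, 4, 6, 9 → {AwayTeam,HomeTeam} takes values {(s, 43), (p, 36), (t, 45)} — violation
Venue=5: row 7 → {AwayTeam,HomeTeam} = (l, 40) ✓
Two rows agree on Venue but differ on {AwayTeam, HomeTeam}, so Venue → {AwayTeam, HomeTeam} does not hold.

No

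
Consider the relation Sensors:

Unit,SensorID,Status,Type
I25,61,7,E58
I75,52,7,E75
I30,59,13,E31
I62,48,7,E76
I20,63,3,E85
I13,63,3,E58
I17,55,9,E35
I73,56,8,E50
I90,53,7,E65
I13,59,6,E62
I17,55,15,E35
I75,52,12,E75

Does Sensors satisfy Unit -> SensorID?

No

Unit=I25: 1 row → SensorID = 61 ✓
Unit=I75: 2 rows → SensorID = 52, 52 ✓
Unit=I30: 1 row → SensorID = 59 ✓
Unit=I62: 1 row → SensorID = 48 ✓
Unit=I20: 1 row → SensorID = 63 ✓
Unit=I13: 2 rows → SensorID takes values {63, 59} — violation
Unit=I17: 2 rows → SensorID = 55, 55 ✓
Unit=I73: 1 row → SensorID = 56 ✓
Unit=I90: 1 row → SensorID = 53 ✓
Two rows agree on Unit but differ on SensorID, so Unit -> SensorID does not hold.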